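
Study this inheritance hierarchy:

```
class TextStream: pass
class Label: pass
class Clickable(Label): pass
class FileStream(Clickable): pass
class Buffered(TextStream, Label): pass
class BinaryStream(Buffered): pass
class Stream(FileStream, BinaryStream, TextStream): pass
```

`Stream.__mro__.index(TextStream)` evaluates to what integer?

L[Stream] = Stream + merge(L[FileStream], L[BinaryStream], L[TextStream], [FileStream BinaryStream TextStream])
  take FileStream:  [FileStream Clickable Label object] + [BinaryStream Buffered TextStream Label object] + [TextStream object] + [FileStream BinaryStream TextStream]
  take Clickable:  [Clickable Label object] + [BinaryStream Buffered TextStream Label object] + [TextStream object] + [BinaryStream TextStream]
  take BinaryStream:  [Label object] + [BinaryStream Buffered TextStream Label object] + [TextStream object] + [BinaryStream TextStream]
  take Buffered:  [Label object] + [Buffered TextStream Label object] + [TextStream object] + [TextStream]
  take TextStream:  [Label object] + [TextStream Label object] + [TextStream object] + [TextStream]
  take Label:  [Label object] + [Label object] + [object]
  take object:  [object] + [object] + [object]
MRO: Stream FileStream Clickable BinaryStream Buffered TextStream Label object
TextStream sits at index 5.

5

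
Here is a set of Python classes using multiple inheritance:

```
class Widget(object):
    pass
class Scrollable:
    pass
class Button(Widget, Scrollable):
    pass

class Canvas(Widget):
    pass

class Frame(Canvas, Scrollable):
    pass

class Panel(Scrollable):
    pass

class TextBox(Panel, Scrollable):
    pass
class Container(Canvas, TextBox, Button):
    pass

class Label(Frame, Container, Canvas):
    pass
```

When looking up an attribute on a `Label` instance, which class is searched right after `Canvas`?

TextBox

L[Label] = Label + merge(L[Frame], L[Container], L[Canvas], [Frame Container Canvas])
  take Frame:  [Frame Canvas Widget Scrollable object] + [Container Canvas TextBox Panel Button Widget Scrollable object] + [Canvas Widget object] + [Frame Container Canvas]
  take Container:  [Canvas Widget Scrollable object] + [Container Canvas TextBox Panel Button Widget Scrollable object] + [Canvas Widget object] + [Container Canvas]
  take Canvas:  [Canvas Widget Scrollable object] + [Canvas TextBox Panel Button Widget Scrollable object] + [Canvas Widget object] + [Canvas]
  take TextBox:  [Widget Scrollable object] + [TextBox Panel Button Widget Scrollable object] + [Widget object]
  take Panel:  [Widget Scrollable object] + [Panel Button Widget Scrollable object] + [Widget object]
  take Button:  [Widget Scrollable object] + [Button Widget Scrollable object] + [Widget object]
  take Widget:  [Widget Scrollable object] + [Widget Scrollable object] + [Widget object]
  take Scrollable:  [Scrollable object] + [Scrollable object] + [object]
  take object:  [object] + [object] + [object]
MRO: Label Frame Container Canvas TextBox Panel Button Widget Scrollable object
Canvas is at position 3; next is TextBox.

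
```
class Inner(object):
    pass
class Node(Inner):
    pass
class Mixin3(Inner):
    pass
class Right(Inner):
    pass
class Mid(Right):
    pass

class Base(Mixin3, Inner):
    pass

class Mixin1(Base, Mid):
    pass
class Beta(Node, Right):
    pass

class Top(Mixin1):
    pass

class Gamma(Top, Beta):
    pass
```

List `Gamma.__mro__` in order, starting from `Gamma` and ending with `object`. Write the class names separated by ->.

Gamma -> Top -> Mixin1 -> Base -> Mixin3 -> Mid -> Beta -> Node -> Right -> Inner -> object

L[Gamma] = Gamma + merge(L[Top], L[Beta], [Top Beta])
  take Top:  [Top Mixin1 Base Mixin3 Mid Right Inner object] + [Beta Node Right Inner object] + [Top Beta]
  take Mixin1:  [Mixin1 Base Mixin3 Mid Right Inner object] + [Beta Node Right Inner object] + [Beta]
  take Base:  [Base Mixin3 Mid Right Inner object] + [Beta Node Right Inner object] + [Beta]
  take Mixin3:  [Mixin3 Mid Right Inner object] + [Beta Node Right Inner object] + [Beta]
  take Mid:  [Mid Right Inner object] + [Beta Node Right Inner object] + [Beta]
  take Beta:  [Right Inner object] + [Beta Node Right Inner object] + [Beta]
  take Node:  [Right Inner object] + [Node Right Inner object]
  take Right:  [Right Inner object] + [Right Inner object]
  take Inner:  [Inner object] + [Inner object]
  take object:  [object] + [object]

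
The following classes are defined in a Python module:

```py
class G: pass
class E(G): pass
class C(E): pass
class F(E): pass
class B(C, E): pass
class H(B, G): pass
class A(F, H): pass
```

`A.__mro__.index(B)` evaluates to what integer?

L[A] = A + merge(L[F], L[H], [F H])
  take F:  [F E G object] + [H B C E G object] + [F H]
  take H:  [E G object] + [H B C E G object] + [H]
  take B:  [E G object] + [B C E G object]
  take C:  [E G object] + [C E G object]
  take E:  [E G object] + [E G object]
  take G:  [G object] + [G object]
  take object:  [object] + [object]
MRO: A F H B C E G object
B sits at index 3.

3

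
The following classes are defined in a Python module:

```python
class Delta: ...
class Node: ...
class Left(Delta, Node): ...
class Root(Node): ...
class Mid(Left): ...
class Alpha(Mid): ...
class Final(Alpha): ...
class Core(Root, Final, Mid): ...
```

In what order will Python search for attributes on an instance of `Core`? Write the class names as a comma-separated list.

Core, Root, Final, Alpha, Mid, Left, Delta, Node, object

L[Core] = Core + merge(L[Root], L[Final], L[Mid], [Root Final Mid])
  take Root:  [Root Node object] + [Final Alpha Mid Left Delta Node object] + [Mid Left Delta Node object] + [Root Final Mid]
  take Final:  [Node object] + [Final Alpha Mid Left Delta Node object] + [Mid Left Delta Node object] + [Final Mid]
  take Alpha:  [Node object] + [Alpha Mid Left Delta Node object] + [Mid Left Delta Node object] + [Mid]
  take Mid:  [Node object] + [Mid Left Delta Node object] + [Mid Left Delta Node object] + [Mid]
  take Left:  [Node object] + [Left Delta Node object] + [Left Delta Node object]
  take Delta:  [Node object] + [Delta Node object] + [Delta Node object]
  take Node:  [Node object] + [Node object] + [Node object]
  take object:  [object] + [object] + [object]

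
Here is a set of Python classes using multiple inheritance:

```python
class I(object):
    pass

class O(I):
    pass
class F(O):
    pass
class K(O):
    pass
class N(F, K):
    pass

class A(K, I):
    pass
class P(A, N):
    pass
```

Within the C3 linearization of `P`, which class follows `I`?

object

L[P] = P + merge(L[A], L[N], [A N])
  take A:  [A K O I object] + [N F K O I object] + [A N]
  take N:  [K O I object] + [N F K O I object] + [N]
  take F:  [K O I object] + [F K O I object]
  take K:  [K O I object] + [K O I object]
  take O:  [O I object] + [O I object]
  take I:  [I object] + [I object]
  take object:  [object] + [object]
MRO: P A N F K O I object
I is at position 6; next is object.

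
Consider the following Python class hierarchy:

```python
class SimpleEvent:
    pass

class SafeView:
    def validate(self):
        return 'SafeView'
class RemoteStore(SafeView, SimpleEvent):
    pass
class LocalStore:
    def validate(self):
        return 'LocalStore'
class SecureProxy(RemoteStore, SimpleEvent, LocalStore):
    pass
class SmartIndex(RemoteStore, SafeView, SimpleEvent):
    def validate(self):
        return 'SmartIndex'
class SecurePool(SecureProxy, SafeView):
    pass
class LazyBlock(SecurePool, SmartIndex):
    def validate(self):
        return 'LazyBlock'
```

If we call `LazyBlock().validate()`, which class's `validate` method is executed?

L[LazyBlock] = LazyBlock + merge(L[SecurePool], L[SmartIndex], [SecurePool SmartIndex])
  take SecurePool:  [SecurePool SecureProxy RemoteStore SafeView SimpleEvent LocalStore object] + [SmartIndex RemoteStore SafeView SimpleEvent object] + [SecurePool SmartIndex]
  take SecureProxy:  [SecureProxy RemoteStore SafeView SimpleEvent LocalStore object] + [SmartIndex RemoteStore SafeView SimpleEvent object] + [SmartIndex]
  take SmartIndex:  [RemoteStore SafeView SimpleEvent LocalStore object] + [SmartIndex RemoteStore SafeView SimpleEvent object] + [SmartIndex]
  take RemoteStore:  [RemoteStore SafeView SimpleEvent LocalStore object] + [RemoteStore SafeView SimpleEvent object]
  take SafeView:  [SafeView SimpleEvent LocalStore object] + [SafeView SimpleEvent object]
  take SimpleEvent:  [SimpleEvent LocalStore object] + [SimpleEvent object]
  take LocalStore:  [LocalStore object] + [object]
  take object:  [object] + [object]
MRO: LazyBlock SecurePool SecureProxy SmartIndex RemoteStore SafeView SimpleEvent LocalStore object
validate is defined in: LazyBlock, LocalStore, SafeView, SmartIndex. First along the MRO is LazyBlock.

LazyBlock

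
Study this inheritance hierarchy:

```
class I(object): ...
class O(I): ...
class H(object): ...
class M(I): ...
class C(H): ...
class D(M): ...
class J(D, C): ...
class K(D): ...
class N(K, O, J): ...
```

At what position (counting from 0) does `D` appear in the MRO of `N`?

4

L[N] = N + merge(L[K], L[O], L[J], [K O J])
  take K:  [K D M I object] + [O I object] + [J D M I C H object] + [K O J]
  take O:  [D M I object] + [O I object] + [J D M I C H object] + [O J]
  take J:  [D M I object] + [I object] + [J D M I C H object] + [J]
  take D:  [D M I object] + [I object] + [D M I C H object]
  take M:  [M I object] + [I object] + [M I C H object]
  take I:  [I object] + [I object] + [I C H object]
  take C:  [object] + [object] + [C H object]
  take H:  [object] + [object] + [H object]
  take object:  [object] + [object] + [object]
MRO: N K O J D M I C H object
D sits at index 4.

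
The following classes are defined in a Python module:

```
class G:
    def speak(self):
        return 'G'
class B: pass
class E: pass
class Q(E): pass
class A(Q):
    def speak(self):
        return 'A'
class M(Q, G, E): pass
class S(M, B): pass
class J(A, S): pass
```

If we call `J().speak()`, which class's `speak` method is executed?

A

L[J] = J + merge(L[A], L[S], [A S])
  take A:  [A Q E object] + [S M Q G E B object] + [A S]
  take S:  [Q E object] + [S M Q G E B object] + [S]
  take M:  [Q E object] + [M Q G E B object]
  take Q:  [Q E object] + [Q G E B object]
  take G:  [E object] + [G E B object]
  take E:  [E object] + [E B object]
  take B:  [object] + [B object]
  take object:  [object] + [object]
MRO: J A S M Q G E B object
speak is defined in: A, G. First along the MRO is A.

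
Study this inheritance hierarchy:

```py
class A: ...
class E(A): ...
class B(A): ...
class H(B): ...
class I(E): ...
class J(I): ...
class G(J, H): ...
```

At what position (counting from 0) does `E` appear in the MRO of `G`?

3

L[G] = G + merge(L[J], L[H], [J H])
  take J:  [J I E A object] + [H B A object] + [J H]
  take I:  [I E A object] + [H B A object] + [H]
  take E:  [E A object] + [H B A object] + [H]
  take H:  [A object] + [H B A object] + [H]
  take B:  [A object] + [B A object]
  take A:  [A object] + [A object]
  take object:  [object] + [object]
MRO: G J I E H B A object
E sits at index 3.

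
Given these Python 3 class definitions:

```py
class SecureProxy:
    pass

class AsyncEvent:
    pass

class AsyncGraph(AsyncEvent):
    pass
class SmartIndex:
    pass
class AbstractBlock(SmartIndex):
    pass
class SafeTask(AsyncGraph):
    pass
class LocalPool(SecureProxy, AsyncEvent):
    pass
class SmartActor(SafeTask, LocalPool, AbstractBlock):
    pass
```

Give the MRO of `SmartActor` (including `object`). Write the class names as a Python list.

[SmartActor, SafeTask, AsyncGraph, LocalPool, SecureProxy, AsyncEvent, AbstractBlock, SmartIndex, object]

L[SmartActor] = SmartActor + merge(L[SafeTask], L[LocalPool], L[AbstractBlock], [SafeTask LocalPool AbstractBlock])
  take SafeTask:  [SafeTask AsyncGraph AsyncEvent object] + [LocalPool SecureProxy AsyncEvent object] + [AbstractBlock SmartIndex object] + [SafeTask LocalPool AbstractBlock]
  take AsyncGraph:  [AsyncGraph AsyncEvent object] + [LocalPool SecureProxy AsyncEvent object] + [AbstractBlock SmartIndex object] + [LocalPool AbstractBlock]
  take LocalPool:  [AsyncEvent object] + [LocalPool SecureProxy AsyncEvent object] + [AbstractBlock SmartIndex object] + [LocalPool AbstractBlock]
  take SecureProxy:  [AsyncEvent object] + [SecureProxy AsyncEvent object] + [AbstractBlock SmartIndex object] + [AbstractBlock]
  take AsyncEvent:  [AsyncEvent object] + [AsyncEvent object] + [AbstractBlock SmartIndex object] + [AbstractBlock]
  take AbstractBlock:  [object] + [object] + [AbstractBlock SmartIndex object] + [AbstractBlock]
  take SmartIndex:  [object] + [object] + [SmartIndex object]
  take object:  [object] + [object] + [object]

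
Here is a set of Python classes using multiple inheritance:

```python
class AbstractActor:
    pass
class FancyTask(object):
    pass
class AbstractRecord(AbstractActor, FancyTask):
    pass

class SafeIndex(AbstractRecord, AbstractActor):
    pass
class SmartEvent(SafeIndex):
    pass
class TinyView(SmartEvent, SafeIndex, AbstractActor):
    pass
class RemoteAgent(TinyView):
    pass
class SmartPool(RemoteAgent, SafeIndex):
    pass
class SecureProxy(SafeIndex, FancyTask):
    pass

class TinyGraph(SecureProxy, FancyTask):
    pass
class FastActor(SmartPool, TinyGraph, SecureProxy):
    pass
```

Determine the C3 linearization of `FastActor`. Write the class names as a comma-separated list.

FastActor, SmartPool, RemoteAgent, TinyView, SmartEvent, TinyGraph, SecureProxy, SafeIndex, AbstractRecord, AbstractActor, FancyTask, object

L[FastActor] = FastActor + merge(L[SmartPool], L[TinyGraph], L[SecureProxy], [SmartPool TinyGraph SecureProxy])
  take SmartPool:  [SmartPool RemoteAgent TinyView SmartEvent SafeIndex AbstractRecord AbstractActor FancyTask object] + [TinyGraph SecureProxy SafeIndex AbstractRecord AbstractActor FancyTask object] + [SecureProxy SafeIndex AbstractRecord AbstractActor FancyTask object] + [SmartPool TinyGraph SecureProxy]
  take RemoteAgent:  [RemoteAgent TinyView SmartEvent SafeIndex AbstractRecord AbstractActor FancyTask object] + [TinyGraph SecureProxy SafeIndex AbstractRecord AbstractActor FancyTask object] + [SecureProxy SafeIndex AbstractRecord AbstractActor FancyTask object] + [TinyGraph SecureProxy]
  take TinyView:  [TinyView SmartEvent SafeIndex AbstractRecord AbstractActor FancyTask object] + [TinyGraph SecureProxy SafeIndex AbstractRecord AbstractActor FancyTask object] + [SecureProxy SafeIndex AbstractRecord AbstractActor FancyTask object] + [TinyGraph SecureProxy]
  take SmartEvent:  [SmartEvent SafeIndex AbstractRecord AbstractActor FancyTask object] + [TinyGraph SecureProxy SafeIndex AbstractRecord AbstractActor FancyTask object] + [SecureProxy SafeIndex AbstractRecord AbstractActor FancyTask object] + [TinyGraph SecureProxy]
  take TinyGraph:  [SafeIndex AbstractRecord AbstractActor FancyTask object] + [TinyGraph SecureProxy SafeIndex AbstractRecord AbstractActor FancyTask object] + [SecureProxy SafeIndex AbstractRecord AbstractActor FancyTask object] + [TinyGraph SecureProxy]
  take SecureProxy:  [SafeIndex AbstractRecord AbstractActor FancyTask object] + [SecureProxy SafeIndex AbstractRecord AbstractActor FancyTask object] + [SecureProxy SafeIndex AbstractRecord AbstractActor FancyTask object] + [SecureProxy]
  take SafeIndex:  [SafeIndex AbstractRecord AbstractActor FancyTask object] + [SafeIndex AbstractRecord AbstractActor FancyTask object] + [SafeIndex AbstractRecord AbstractActor FancyTask object]
  take AbstractRecord:  [AbstractRecord AbstractActor FancyTask object] + [AbstractRecord AbstractActor FancyTask object] + [AbstractRecord AbstractActor FancyTask object]
  take AbstractActor:  [AbstractActor FancyTask object] + [AbstractActor FancyTask object] + [AbstractActor FancyTask object]
  take FancyTask:  [FancyTask object] + [FancyTask object] + [FancyTask object]
  take object:  [object] + [object] + [object]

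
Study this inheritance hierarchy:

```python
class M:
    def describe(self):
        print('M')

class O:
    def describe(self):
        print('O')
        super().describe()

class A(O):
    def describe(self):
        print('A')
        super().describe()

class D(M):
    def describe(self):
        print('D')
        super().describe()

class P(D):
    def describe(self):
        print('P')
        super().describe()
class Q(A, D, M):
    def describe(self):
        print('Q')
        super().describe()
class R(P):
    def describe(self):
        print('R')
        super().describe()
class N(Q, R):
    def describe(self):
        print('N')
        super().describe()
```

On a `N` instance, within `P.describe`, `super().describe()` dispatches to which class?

D

L[N] = N + merge(L[Q], L[R], [Q R])
  take Q:  [Q A O D M object] + [R P D M object] + [Q R]
  take A:  [A O D M object] + [R P D M object] + [R]
  take O:  [O D M object] + [R P D M object] + [R]
  take R:  [D M object] + [R P D M object] + [R]
  take P:  [D M object] + [P D M object]
  take D:  [D M object] + [D M object]
  take M:  [M object] + [M object]
  take object:  [object] + [object]
MRO: N Q A O R P D M object
super() in P.describe on a N instance goes to the class after P in N's MRO: D.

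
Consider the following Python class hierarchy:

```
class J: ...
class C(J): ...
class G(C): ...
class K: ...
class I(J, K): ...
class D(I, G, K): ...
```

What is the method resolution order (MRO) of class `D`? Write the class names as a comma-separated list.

L[D] = D + merge(L[I], L[G], L[K], [I G K])
  take I:  [I J K object] + [G C J object] + [K object] + [I G K]
  take G:  [J K object] + [G C J object] + [K object] + [G K]
  take C:  [J K object] + [C J object] + [K object] + [K]
  take J:  [J K object] + [J object] + [K object] + [K]
  take K:  [K object] + [object] + [K object] + [K]
  take object:  [object] + [object] + [object]

D, I, G, C, J, K, object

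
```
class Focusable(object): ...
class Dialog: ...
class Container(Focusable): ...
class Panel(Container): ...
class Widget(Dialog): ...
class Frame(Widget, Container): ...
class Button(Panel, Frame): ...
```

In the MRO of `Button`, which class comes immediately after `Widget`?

L[Button] = Button + merge(L[Panel], L[Frame], [Panel Frame])
  take Panel:  [Panel Container Focusable object] + [Frame Widget Dialog Container Focusable object] + [Panel Frame]
  take Frame:  [Container Focusable object] + [Frame Widget Dialog Container Focusable object] + [Frame]
  take Widget:  [Container Focusable object] + [Widget Dialog Container Focusable object]
  take Dialog:  [Container Focusable object] + [Dialog Container Focusable object]
  take Container:  [Container Focusable object] + [Container Focusable object]
  take Focusable:  [Focusable object] + [Focusable object]
  take object:  [object] + [object]
MRO: Button Panel Frame Widget Dialog Container Focusable object
Widget is at position 3; next is Dialog.

Dialog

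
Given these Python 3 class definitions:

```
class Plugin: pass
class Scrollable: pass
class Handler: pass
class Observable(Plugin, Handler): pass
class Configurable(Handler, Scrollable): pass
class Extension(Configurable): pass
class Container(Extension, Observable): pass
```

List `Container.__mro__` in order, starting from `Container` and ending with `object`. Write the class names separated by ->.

L[Container] = Container + merge(L[Extension], L[Observable], [Extension Observable])
  take Extension:  [Extension Configurable Handler Scrollable object] + [Observable Plugin Handler object] + [Extension Observable]
  take Configurable:  [Configurable Handler Scrollable object] + [Observable Plugin Handler object] + [Observable]
  take Observable:  [Handler Scrollable object] + [Observable Plugin Handler object] + [Observable]
  take Plugin:  [Handler Scrollable object] + [Plugin Handler object]
  take Handler:  [Handler Scrollable object] + [Handler object]
  take Scrollable:  [Scrollable object] + [object]
  take object:  [object] + [object]

Container -> Extension -> Configurable -> Observable -> Plugin -> Handler -> Scrollable -> object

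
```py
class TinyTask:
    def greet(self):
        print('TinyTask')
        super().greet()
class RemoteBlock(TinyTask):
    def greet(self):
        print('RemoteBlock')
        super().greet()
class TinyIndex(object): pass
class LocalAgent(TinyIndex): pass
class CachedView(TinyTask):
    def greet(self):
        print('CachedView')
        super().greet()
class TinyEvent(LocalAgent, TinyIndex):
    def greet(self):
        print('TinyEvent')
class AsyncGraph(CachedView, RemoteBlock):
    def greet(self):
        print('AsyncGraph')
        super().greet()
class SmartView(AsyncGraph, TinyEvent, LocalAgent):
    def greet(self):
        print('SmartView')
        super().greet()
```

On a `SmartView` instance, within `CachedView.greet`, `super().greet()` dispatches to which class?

RemoteBlock

L[SmartView] = SmartView + merge(L[AsyncGraph], L[TinyEvent], L[LocalAgent], [AsyncGraph TinyEvent LocalAgent])
  take AsyncGraph:  [AsyncGraph CachedView RemoteBlock TinyTask object] + [TinyEvent LocalAgent TinyIndex object] + [LocalAgent TinyIndex object] + [AsyncGraph TinyEvent LocalAgent]
  take CachedView:  [CachedView RemoteBlock TinyTask object] + [TinyEvent LocalAgent TinyIndex object] + [LocalAgent TinyIndex object] + [TinyEvent LocalAgent]
  take RemoteBlock:  [RemoteBlock TinyTask object] + [TinyEvent LocalAgent TinyIndex object] + [LocalAgent TinyIndex object] + [TinyEvent LocalAgent]
  take TinyTask:  [TinyTask object] + [TinyEvent LocalAgent TinyIndex object] + [LocalAgent TinyIndex object] + [TinyEvent LocalAgent]
  take TinyEvent:  [object] + [TinyEvent LocalAgent TinyIndex object] + [LocalAgent TinyIndex object] + [TinyEvent LocalAgent]
  take LocalAgent:  [object] + [LocalAgent TinyIndex object] + [LocalAgent TinyIndex object] + [LocalAgent]
  take TinyIndex:  [object] + [TinyIndex object] + [TinyIndex object]
  take object:  [object] + [object] + [object]
MRO: SmartView AsyncGraph CachedView RemoteBlock TinyTask TinyEvent LocalAgent TinyIndex object
super() in CachedView.greet on a SmartView instance goes to the class after CachedView in SmartView's MRO: RemoteBlock.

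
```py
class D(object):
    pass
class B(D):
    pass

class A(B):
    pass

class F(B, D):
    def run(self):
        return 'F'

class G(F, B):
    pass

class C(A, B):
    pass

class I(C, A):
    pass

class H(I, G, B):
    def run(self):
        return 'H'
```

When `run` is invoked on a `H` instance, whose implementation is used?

H

L[H] = H + merge(L[I], L[G], L[B], [I G B])
  take I:  [I C A B D object] + [G F B D object] + [B D object] + [I G B]
  take C:  [C A B D object] + [G F B D object] + [B D object] + [G B]
  take A:  [A B D object] + [G F B D object] + [B D object] + [G B]
  take G:  [B D object] + [G F B D object] + [B D object] + [G B]
  take F:  [B D object] + [F B D object] + [B D object] + [B]
  take B:  [B D object] + [B D object] + [B D object] + [B]
  take D:  [D object] + [D object] + [D object]
  take object:  [object] + [object] + [object]
MRO: H I C A G F B D object
run is defined in: F, H. First along the MRO is H.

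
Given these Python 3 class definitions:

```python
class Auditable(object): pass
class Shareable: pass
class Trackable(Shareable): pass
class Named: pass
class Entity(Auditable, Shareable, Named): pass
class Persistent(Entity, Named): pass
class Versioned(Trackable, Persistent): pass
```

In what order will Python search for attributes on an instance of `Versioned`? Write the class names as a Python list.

[Versioned, Trackable, Persistent, Entity, Auditable, Shareable, Named, object]

L[Versioned] = Versioned + merge(L[Trackable], L[Persistent], [Trackable Persistent])
  take Trackable:  [Trackable Shareable object] + [Persistent Entity Auditable Shareable Named object] + [Trackable Persistent]
  take Persistent:  [Shareable object] + [Persistent Entity Auditable Shareable Named object] + [Persistent]
  take Entity:  [Shareable object] + [Entity Auditable Shareable Named object]
  take Auditable:  [Shareable object] + [Auditable Shareable Named object]
  take Shareable:  [Shareable object] + [Shareable Named object]
  take Named:  [object] + [Named object]
  take object:  [object] + [object]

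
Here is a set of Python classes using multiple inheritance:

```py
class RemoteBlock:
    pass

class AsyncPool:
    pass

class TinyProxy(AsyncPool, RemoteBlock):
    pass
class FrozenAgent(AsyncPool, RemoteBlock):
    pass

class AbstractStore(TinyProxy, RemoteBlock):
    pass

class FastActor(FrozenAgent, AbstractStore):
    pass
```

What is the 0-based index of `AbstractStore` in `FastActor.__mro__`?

2

L[FastActor] = FastActor + merge(L[FrozenAgent], L[AbstractStore], [FrozenAgent AbstractStore])
  take FrozenAgent:  [FrozenAgent AsyncPool RemoteBlock object] + [AbstractStore TinyProxy AsyncPool RemoteBlock object] + [FrozenAgent AbstractStore]
  take AbstractStore:  [AsyncPool RemoteBlock object] + [AbstractStore TinyProxy AsyncPool RemoteBlock object] + [AbstractStore]
  take TinyProxy:  [AsyncPool RemoteBlock object] + [TinyProxy AsyncPool RemoteBlock object]
  take AsyncPool:  [AsyncPool RemoteBlock object] + [AsyncPool RemoteBlock object]
  take RemoteBlock:  [RemoteBlock object] + [RemoteBlock object]
  take object:  [object] + [object]
MRO: FastActor FrozenAgent AbstractStore TinyProxy AsyncPool RemoteBlock object
AbstractStore sits at index 2.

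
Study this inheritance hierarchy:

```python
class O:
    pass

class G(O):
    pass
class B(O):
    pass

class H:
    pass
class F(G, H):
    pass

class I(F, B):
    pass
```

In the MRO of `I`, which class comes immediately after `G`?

B

L[I] = I + merge(L[F], L[B], [F B])
  take F:  [F G O H object] + [B O object] + [F B]
  take G:  [G O H object] + [B O object] + [B]
  take B:  [O H object] + [B O object] + [B]
  take O:  [O H object] + [O object]
  take H:  [H object] + [object]
  take object:  [object] + [object]
MRO: I F G B O H object
G is at position 2; next is B.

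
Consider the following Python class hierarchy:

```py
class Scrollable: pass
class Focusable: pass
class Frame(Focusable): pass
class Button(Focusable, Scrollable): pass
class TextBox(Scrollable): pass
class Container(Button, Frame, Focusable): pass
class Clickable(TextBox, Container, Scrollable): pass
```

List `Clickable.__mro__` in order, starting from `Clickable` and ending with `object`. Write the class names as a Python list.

[Clickable, TextBox, Container, Button, Frame, Focusable, Scrollable, object]

L[Clickable] = Clickable + merge(L[TextBox], L[Container], L[Scrollable], [TextBox Container Scrollable])
  take TextBox:  [TextBox Scrollable object] + [Container Button Frame Focusable Scrollable object] + [Scrollable object] + [TextBox Container Scrollable]
  take Container:  [Scrollable object] + [Container Button Frame Focusable Scrollable object] + [Scrollable object] + [Container Scrollable]
  take Button:  [Scrollable object] + [Button Frame Focusable Scrollable object] + [Scrollable object] + [Scrollable]
  take Frame:  [Scrollable object] + [Frame Focusable Scrollable object] + [Scrollable object] + [Scrollable]
  take Focusable:  [Scrollable object] + [Focusable Scrollable object] + [Scrollable object] + [Scrollable]
  take Scrollable:  [Scrollable object] + [Scrollable object] + [Scrollable object] + [Scrollable]
  take object:  [object] + [object] + [object]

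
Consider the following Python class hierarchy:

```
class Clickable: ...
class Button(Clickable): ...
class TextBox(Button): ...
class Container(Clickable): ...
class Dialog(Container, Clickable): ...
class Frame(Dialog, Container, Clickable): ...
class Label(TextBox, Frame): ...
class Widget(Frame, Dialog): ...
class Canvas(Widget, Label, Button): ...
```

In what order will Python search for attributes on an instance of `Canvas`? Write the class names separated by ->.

L[Canvas] = Canvas + merge(L[Widget], L[Label], L[Button], [Widget Label Button])
  take Widget:  [Widget Frame Dialog Container Clickable object] + [Label TextBox Button Frame Dialog Container Clickable object] + [Button Clickable object] + [Widget Label Button]
  take Label:  [Frame Dialog Container Clickable object] + [Label TextBox Button Frame Dialog Container Clickable object] + [Button Clickable object] + [Label Button]
  take TextBox:  [Frame Dialog Container Clickable object] + [TextBox Button Frame Dialog Container Clickable object] + [Button Clickable object] + [Button]
  take Button:  [Frame Dialog Container Clickable object] + [Button Frame Dialog Container Clickable object] + [Button Clickable object] + [Button]
  take Frame:  [Frame Dialog Container Clickable object] + [Frame Dialog Container Clickable object] + [Clickable object]
  take Dialog:  [Dialog Container Clickable object] + [Dialog Container Clickable object] + [Clickable object]
  take Container:  [Container Clickable object] + [Container Clickable object] + [Clickable object]
  take Clickable:  [Clickable object] + [Clickable object] + [Clickable object]
  take object:  [object] + [object] + [object]

Canvas -> Widget -> Label -> TextBox -> Button -> Frame -> Dialog -> Container -> Clickable -> object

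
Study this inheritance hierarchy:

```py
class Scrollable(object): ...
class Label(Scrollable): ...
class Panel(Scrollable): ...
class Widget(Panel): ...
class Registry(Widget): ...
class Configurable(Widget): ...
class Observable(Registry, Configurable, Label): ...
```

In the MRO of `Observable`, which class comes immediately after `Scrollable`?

object

L[Observable] = Observable + merge(L[Registry], L[Configurable], L[Label], [Registry Configurable Label])
  take Registry:  [Registry Widget Panel Scrollable object] + [Configurable Widget Panel Scrollable object] + [Label Scrollable object] + [Registry Configurable Label]
  take Configurable:  [Widget Panel Scrollable object] + [Configurable Widget Panel Scrollable object] + [Label Scrollable object] + [Configurable Label]
  take Widget:  [Widget Panel Scrollable object] + [Widget Panel Scrollable object] + [Label Scrollable object] + [Label]
  take Panel:  [Panel Scrollable object] + [Panel Scrollable object] + [Label Scrollable object] + [Label]
  take Label:  [Scrollable object] + [Scrollable object] + [Label Scrollable object] + [Label]
  take Scrollable:  [Scrollable object] + [Scrollable object] + [Scrollable object]
  take object:  [object] + [object] + [object]
MRO: Observable Registry Configurable Widget Panel Label Scrollable object
Scrollable is at position 6; next is object.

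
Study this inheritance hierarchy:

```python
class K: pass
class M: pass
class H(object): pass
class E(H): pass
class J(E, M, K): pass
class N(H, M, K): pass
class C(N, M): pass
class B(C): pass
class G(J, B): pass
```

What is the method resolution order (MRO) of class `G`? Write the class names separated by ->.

L[G] = G + merge(L[J], L[B], [J B])
  take J:  [J E H M K object] + [B C N H M K object] + [J B]
  take E:  [E H M K object] + [B C N H M K object] + [B]
  take B:  [H M K object] + [B C N H M K object] + [B]
  take C:  [H M K object] + [C N H M K object]
  take N:  [H M K object] + [N H M K object]
  take H:  [H M K object] + [H M K object]
  take M:  [M K object] + [M K object]
  take K:  [K object] + [K object]
  take object:  [object] + [object]

G -> J -> E -> B -> C -> N -> H -> M -> K -> object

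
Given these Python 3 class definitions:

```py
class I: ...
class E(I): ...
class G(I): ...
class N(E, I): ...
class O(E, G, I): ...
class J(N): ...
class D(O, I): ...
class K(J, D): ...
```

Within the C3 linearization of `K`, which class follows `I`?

object

L[K] = K + merge(L[J], L[D], [J D])
  take J:  [J N E I object] + [D O E G I object] + [J D]
  take N:  [N E I object] + [D O E G I object] + [D]
  take D:  [E I object] + [D O E G I object] + [D]
  take O:  [E I object] + [O E G I object]
  take E:  [E I object] + [E G I object]
  take G:  [I object] + [G I object]
  take I:  [I object] + [I object]
  take object:  [object] + [object]
MRO: K J N D O E G I object
I is at position 7; next is object.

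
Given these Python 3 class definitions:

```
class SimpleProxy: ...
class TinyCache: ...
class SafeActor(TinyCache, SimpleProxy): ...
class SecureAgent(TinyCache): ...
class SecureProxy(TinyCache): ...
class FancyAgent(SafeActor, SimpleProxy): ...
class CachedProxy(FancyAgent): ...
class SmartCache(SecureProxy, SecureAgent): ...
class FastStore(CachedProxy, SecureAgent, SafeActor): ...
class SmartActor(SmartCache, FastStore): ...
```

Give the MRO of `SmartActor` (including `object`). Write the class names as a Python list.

[SmartActor, SmartCache, SecureProxy, FastStore, CachedProxy, FancyAgent, SecureAgent, SafeActor, TinyCache, SimpleProxy, object]

L[SmartActor] = SmartActor + merge(L[SmartCache], L[FastStore], [SmartCache FastStore])
  take SmartCache:  [SmartCache SecureProxy SecureAgent TinyCache object] + [FastStore CachedProxy FancyAgent SecureAgent SafeActor TinyCache SimpleProxy object] + [SmartCache FastStore]
  take SecureProxy:  [SecureProxy SecureAgent TinyCache object] + [FastStore CachedProxy FancyAgent SecureAgent SafeActor TinyCache SimpleProxy object] + [FastStore]
  take FastStore:  [SecureAgent TinyCache object] + [FastStore CachedProxy FancyAgent SecureAgent SafeActor TinyCache SimpleProxy object] + [FastStore]
  take CachedProxy:  [SecureAgent TinyCache object] + [CachedProxy FancyAgent SecureAgent SafeActor TinyCache SimpleProxy object]
  take FancyAgent:  [SecureAgent TinyCache object] + [FancyAgent SecureAgent SafeActor TinyCache SimpleProxy object]
  take SecureAgent:  [SecureAgent TinyCache object] + [SecureAgent SafeActor TinyCache SimpleProxy object]
  take SafeActor:  [TinyCache object] + [SafeActor TinyCache SimpleProxy object]
  take TinyCache:  [TinyCache object] + [TinyCache SimpleProxy object]
  take SimpleProxy:  [object] + [SimpleProxy object]
  take object:  [object] + [object]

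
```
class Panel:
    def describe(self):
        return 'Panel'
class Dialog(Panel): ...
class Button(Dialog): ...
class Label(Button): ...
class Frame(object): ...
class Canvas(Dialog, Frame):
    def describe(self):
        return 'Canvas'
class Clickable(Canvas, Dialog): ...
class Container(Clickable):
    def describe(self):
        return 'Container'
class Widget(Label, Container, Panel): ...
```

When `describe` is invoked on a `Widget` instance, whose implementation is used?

Container

L[Widget] = Widget + merge(L[Label], L[Container], L[Panel], [Label Container Panel])
  take Label:  [Label Button Dialog Panel object] + [Container Clickable Canvas Dialog Panel Frame object] + [Panel object] + [Label Container Panel]
  take Button:  [Button Dialog Panel object] + [Container Clickable Canvas Dialog Panel Frame object] + [Panel object] + [Container Panel]
  take Container:  [Dialog Panel object] + [Container Clickable Canvas Dialog Panel Frame object] + [Panel object] + [Container Panel]
  take Clickable:  [Dialog Panel object] + [Clickable Canvas Dialog Panel Frame object] + [Panel object] + [Panel]
  take Canvas:  [Dialog Panel object] + [Canvas Dialog Panel Frame object] + [Panel object] + [Panel]
  take Dialog:  [Dialog Panel object] + [Dialog Panel Frame object] + [Panel object] + [Panel]
  take Panel:  [Panel object] + [Panel Frame object] + [Panel object] + [Panel]
  take Frame:  [object] + [Frame object] + [object]
  take object:  [object] + [object] + [object]
MRO: Widget Label Button Container Clickable Canvas Dialog Panel Frame object
describe is defined in: Canvas, Container, Panel. First along the MRO is Container.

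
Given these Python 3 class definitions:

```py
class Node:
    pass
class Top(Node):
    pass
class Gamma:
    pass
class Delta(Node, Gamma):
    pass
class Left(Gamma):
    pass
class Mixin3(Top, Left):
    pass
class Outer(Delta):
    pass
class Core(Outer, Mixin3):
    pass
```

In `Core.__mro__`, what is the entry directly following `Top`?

Node

L[Core] = Core + merge(L[Outer], L[Mixin3], [Outer Mixin3])
  take Outer:  [Outer Delta Node Gamma object] + [Mixin3 Top Node Left Gamma object] + [Outer Mixin3]
  take Delta:  [Delta Node Gamma object] + [Mixin3 Top Node Left Gamma object] + [Mixin3]
  take Mixin3:  [Node Gamma object] + [Mixin3 Top Node Left Gamma object] + [Mixin3]
  take Top:  [Node Gamma object] + [Top Node Left Gamma object]
  take Node:  [Node Gamma object] + [Node Left Gamma object]
  take Left:  [Gamma object] + [Left Gamma object]
  take Gamma:  [Gamma object] + [Gamma object]
  take object:  [object] + [object]
MRO: Core Outer Delta Mixin3 Top Node Left Gamma object
Top is at position 4; next is Node.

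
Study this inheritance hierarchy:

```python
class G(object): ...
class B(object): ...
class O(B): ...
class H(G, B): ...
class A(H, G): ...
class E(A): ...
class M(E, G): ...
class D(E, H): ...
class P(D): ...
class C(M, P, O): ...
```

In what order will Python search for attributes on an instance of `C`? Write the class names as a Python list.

[C, M, P, D, E, A, H, G, O, B, object]

L[C] = C + merge(L[M], L[P], L[O], [M P O])
  take M:  [M E A H G B object] + [P D E A H G B object] + [O B object] + [M P O]
  take P:  [E A H G B object] + [P D E A H G B object] + [O B object] + [P O]
  take D:  [E A H G B object] + [D E A H G B object] + [O B object] + [O]
  take E:  [E A H G B object] + [E A H G B object] + [O B object] + [O]
  take A:  [A H G B object] + [A H G B object] + [O B object] + [O]
  take H:  [H G B object] + [H G B object] + [O B object] + [O]
  take G:  [G B object] + [G B object] + [O B object] + [O]
  take O:  [B object] + [B object] + [O B object] + [O]
  take B:  [B object] + [B object] + [B object]
  take object:  [object] + [object] + [object]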